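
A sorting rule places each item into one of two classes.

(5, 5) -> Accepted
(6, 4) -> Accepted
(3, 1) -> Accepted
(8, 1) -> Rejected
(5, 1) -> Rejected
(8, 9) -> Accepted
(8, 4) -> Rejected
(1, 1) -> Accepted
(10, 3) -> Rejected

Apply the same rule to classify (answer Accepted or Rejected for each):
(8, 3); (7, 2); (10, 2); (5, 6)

'Accepted' ⟺ |first − second| ≤ 2.
Rejected: (8, 3), since |8−3| = 5.
Rejected: (7, 2), since |7−2| = 5.
Rejected: (10, 2), since |10−2| = 8.
Accepted: (5, 6), since |5−6| = 1.

Rejected, Rejected, Rejected, Accepted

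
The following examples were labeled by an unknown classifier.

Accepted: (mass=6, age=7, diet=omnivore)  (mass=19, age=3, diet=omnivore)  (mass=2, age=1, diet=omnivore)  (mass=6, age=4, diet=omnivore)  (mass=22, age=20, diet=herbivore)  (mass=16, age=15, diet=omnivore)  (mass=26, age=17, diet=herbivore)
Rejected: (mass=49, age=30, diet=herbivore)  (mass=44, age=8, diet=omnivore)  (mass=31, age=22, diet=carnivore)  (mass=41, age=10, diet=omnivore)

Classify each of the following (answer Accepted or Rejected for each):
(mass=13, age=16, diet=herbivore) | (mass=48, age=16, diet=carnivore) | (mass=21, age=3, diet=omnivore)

Accepted, Rejected, Accepted

Rule: mass ≤ 26. This holds for each 'Accepted' example and fails for each 'Rejected' one.
(mass=13, age=16, diet=herbivore): mass = 13 — checks out, so Accepted. (mass=48, age=16, diet=carnivore): mass = 48 — does not pass, so Rejected. (mass=21, age=3, diet=omnivore): mass = 21 — checks out, so Accepted.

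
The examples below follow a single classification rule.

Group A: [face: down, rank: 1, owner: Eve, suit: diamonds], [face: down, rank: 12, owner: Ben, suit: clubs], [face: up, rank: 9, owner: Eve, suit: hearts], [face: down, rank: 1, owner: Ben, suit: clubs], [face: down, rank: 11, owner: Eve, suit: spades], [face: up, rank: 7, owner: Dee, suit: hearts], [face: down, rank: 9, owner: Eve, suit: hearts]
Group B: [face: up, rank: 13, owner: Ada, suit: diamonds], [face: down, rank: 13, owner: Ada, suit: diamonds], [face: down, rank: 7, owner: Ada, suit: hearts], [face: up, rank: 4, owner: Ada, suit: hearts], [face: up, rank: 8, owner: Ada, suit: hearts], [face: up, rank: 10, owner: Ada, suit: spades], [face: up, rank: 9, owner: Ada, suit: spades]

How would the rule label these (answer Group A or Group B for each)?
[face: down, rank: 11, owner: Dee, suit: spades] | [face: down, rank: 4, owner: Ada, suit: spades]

Group A, Group B

The classifier is using: owner is not Ada.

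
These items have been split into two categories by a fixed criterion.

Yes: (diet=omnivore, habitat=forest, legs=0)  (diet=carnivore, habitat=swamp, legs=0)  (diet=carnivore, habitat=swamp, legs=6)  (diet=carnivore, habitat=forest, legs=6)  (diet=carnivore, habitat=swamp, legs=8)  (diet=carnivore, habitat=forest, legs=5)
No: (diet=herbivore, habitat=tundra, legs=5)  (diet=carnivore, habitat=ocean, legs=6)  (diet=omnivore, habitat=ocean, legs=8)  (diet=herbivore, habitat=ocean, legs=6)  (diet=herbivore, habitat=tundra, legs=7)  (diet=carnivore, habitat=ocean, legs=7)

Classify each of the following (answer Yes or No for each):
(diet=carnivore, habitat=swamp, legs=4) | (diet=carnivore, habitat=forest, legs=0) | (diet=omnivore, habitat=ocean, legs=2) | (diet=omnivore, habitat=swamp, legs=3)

Yes, Yes, No, Yes

The classifier is using: habitat is forest OR habitat is swamp.
(diet=carnivore, habitat=swamp, legs=4) → habitat is swamp → Yes. (diet=carnivore, habitat=forest, legs=0) → habitat is forest → Yes. (diet=omnivore, habitat=ocean, legs=2) → habitat is ocean → No. (diet=omnivore, habitat=swamp, legs=3) → habitat is swamp → Yes.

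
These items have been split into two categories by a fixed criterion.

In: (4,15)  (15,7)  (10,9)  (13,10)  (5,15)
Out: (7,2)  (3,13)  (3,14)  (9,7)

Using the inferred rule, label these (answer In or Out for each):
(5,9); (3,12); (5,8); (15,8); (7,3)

Out, Out, Out, In, Out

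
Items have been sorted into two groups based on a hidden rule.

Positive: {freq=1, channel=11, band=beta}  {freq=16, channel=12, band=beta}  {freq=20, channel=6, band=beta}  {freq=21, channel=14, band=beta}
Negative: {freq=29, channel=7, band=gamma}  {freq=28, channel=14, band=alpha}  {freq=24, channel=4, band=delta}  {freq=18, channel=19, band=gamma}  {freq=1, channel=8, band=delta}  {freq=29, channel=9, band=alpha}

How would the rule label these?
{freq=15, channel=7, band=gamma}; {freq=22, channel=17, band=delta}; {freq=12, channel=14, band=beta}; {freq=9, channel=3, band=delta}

The rule appears to be: band is beta.

Negative, Negative, Positive, Negative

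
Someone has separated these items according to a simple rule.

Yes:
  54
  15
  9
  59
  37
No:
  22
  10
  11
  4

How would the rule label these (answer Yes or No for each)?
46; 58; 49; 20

'Yes' ⟺ digit sum ≥ 5.

Yes, Yes, Yes, No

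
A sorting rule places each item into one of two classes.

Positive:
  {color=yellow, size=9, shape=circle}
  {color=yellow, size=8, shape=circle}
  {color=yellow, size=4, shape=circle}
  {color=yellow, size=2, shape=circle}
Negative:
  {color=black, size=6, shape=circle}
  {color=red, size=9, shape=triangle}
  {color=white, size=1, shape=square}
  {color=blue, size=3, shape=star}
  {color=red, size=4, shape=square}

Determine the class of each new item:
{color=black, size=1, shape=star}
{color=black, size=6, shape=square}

The classifier is using: color is yellow.
{color=black, size=1, shape=star}: Negative (color is black). {color=black, size=6, shape=square}: Negative (color is black).

Negative, Negative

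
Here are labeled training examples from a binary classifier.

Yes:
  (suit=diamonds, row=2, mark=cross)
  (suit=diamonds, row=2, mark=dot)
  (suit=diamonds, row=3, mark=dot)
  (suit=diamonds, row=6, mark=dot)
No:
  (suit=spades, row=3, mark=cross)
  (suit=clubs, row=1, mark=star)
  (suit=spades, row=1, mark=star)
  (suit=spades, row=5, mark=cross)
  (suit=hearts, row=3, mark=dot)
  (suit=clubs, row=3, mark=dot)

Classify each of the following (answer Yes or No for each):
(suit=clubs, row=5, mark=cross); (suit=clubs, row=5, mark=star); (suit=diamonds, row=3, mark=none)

The simplest hypothesis consistent with all the labels is: suit is diamonds.
(suit=clubs, row=5, mark=cross): suit is clubs — does not pass, so No.
(suit=clubs, row=5, mark=star): suit is clubs — does not pass, so No.
(suit=diamonds, row=3, mark=none): suit is diamonds — satisfies this, so Yes.

No, No, Yes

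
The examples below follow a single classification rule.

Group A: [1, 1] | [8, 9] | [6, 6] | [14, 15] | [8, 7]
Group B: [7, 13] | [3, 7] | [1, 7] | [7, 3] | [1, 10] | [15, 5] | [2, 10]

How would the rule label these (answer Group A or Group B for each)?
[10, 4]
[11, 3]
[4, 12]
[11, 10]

Group B, Group B, Group B, Group A

Every 'Group A' example satisfies: |first − second| ≤ 1. None of the 'Group B' examples do.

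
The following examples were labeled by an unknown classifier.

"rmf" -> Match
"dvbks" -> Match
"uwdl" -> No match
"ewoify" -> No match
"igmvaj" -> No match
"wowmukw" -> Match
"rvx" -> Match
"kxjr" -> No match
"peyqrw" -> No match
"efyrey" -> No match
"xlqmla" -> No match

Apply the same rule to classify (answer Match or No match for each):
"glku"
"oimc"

No match, No match

A rule that fits every label: odd length — true of each 'Match' example, false of each 'No match' one.
"glku": length 4, does not satisfy this → No match.
"oimc": length 4, does not satisfy this → No match.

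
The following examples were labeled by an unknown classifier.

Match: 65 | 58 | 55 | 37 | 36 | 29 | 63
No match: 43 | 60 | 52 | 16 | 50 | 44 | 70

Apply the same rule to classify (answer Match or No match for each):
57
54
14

Match, Match, No match

Every 'Match' example satisfies: digit sum ≥ 9. None of the 'No match' examples do.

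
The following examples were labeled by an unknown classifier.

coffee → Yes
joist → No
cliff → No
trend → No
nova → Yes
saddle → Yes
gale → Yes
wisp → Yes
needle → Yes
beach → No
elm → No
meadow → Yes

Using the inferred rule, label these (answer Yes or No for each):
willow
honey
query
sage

Comparing the two groups points to one rule — even length.

Yes, No, No, Yes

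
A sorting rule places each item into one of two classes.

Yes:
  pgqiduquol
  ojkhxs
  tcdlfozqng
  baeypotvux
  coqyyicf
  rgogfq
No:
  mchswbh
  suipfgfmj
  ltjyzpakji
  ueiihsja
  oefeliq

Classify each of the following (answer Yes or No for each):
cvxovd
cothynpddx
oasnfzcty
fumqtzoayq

Yes, Yes, No, Yes

The rule appears to be: even length AND contains 'o'.
cvxovd → length 6, has 'o' → Yes.
cothynpddx → length 10, has 'o' → Yes.
oasnfzcty → length 9, has 'o' → No.
fumqtzoayq → length 10, has 'o' → Yes.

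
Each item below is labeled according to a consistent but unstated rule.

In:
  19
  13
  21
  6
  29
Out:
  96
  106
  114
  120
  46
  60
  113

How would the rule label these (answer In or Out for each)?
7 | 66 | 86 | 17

In, Out, Out, In

Every 'In' example satisfies: at most 29. None of the 'Out' examples do.
7: 7 ≤ 29 — passes, so In.
66: 66 > 29 — doesn't qualify, so Out.
86: 86 > 29 — doesn't qualify, so Out.
17: 17 ≤ 29 — passes, so In.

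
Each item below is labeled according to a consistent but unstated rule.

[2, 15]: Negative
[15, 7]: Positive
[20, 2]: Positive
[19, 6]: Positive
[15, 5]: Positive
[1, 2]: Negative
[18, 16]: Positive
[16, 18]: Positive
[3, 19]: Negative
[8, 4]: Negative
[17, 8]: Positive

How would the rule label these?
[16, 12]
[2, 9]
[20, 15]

'Positive' ⟺ first ≥ 15.
[16, 12]: Positive (first 16). [2, 9]: Negative (first 2). [20, 15]: Positive (first 20).

Positive, Negative, Positive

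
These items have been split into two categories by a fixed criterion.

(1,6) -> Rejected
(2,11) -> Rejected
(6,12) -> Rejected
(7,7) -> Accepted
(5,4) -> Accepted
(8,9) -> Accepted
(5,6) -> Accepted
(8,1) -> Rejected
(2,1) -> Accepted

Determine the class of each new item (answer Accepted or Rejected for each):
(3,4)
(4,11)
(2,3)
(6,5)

Accepted, Rejected, Accepted, Accepted

Every 'Accepted' example satisfies: |first − second| ≤ 1. None of the 'Rejected' examples do.
Accepted: (3,4), since |3−4| = 1. Rejected: (4,11), since |4−11| = 7. Accepted: (2,3), since |2−3| = 1. Accepted: (6,5), since |6−5| = 1.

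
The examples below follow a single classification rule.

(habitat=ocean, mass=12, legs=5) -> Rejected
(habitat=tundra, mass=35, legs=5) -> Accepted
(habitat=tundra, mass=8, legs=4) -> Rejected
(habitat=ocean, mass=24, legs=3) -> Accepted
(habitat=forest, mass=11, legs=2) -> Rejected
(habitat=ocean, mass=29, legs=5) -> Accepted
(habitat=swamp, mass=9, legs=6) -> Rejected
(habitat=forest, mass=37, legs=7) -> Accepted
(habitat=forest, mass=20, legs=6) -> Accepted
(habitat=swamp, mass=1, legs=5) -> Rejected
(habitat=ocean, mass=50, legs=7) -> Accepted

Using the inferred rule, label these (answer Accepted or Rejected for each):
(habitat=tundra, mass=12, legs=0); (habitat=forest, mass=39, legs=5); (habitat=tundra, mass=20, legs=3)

Rejected, Accepted, Accepted

The pattern is that an item is 'Accepted' exactly when: mass ≥ 20.
(habitat=tundra, mass=12, legs=0) → mass = 12 → Rejected.
(habitat=forest, mass=39, legs=5) → mass = 39 → Accepted.
(habitat=tundra, mass=20, legs=3) → mass = 20 → Accepted.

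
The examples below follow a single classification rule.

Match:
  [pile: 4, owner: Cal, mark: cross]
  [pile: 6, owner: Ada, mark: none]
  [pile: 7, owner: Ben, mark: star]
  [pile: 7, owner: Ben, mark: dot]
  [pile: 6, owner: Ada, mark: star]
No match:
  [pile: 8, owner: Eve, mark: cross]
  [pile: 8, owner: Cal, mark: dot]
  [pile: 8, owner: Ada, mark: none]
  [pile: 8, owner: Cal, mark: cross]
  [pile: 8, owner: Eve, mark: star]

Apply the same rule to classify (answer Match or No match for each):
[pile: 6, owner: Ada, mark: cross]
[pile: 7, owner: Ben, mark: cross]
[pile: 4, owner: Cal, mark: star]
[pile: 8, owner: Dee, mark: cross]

Match, Match, Match, No match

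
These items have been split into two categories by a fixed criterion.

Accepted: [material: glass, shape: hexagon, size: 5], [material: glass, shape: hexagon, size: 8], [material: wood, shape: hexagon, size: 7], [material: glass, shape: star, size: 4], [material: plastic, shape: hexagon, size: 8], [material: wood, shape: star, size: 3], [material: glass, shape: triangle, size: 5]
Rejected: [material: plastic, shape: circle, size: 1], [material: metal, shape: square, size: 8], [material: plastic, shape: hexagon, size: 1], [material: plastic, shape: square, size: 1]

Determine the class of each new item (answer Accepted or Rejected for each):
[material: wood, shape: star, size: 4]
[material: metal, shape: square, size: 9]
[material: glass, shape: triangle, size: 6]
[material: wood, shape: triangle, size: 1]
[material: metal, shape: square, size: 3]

Accepted, Rejected, Accepted, Rejected, Rejected

The rule appears to be: shape is not square AND size ≥ 3.
[material: wood, shape: star, size: 4] → shape is star, size = 4 → Accepted.
[material: metal, shape: square, size: 9] → shape is square, size = 9 → Rejected.
[material: glass, shape: triangle, size: 6] → shape is triangle, size = 6 → Accepted.
[material: wood, shape: triangle, size: 1] → shape is triangle, size = 1 → Rejected.
[material: metal, shape: square, size: 3] → shape is square, size = 3 → Rejected.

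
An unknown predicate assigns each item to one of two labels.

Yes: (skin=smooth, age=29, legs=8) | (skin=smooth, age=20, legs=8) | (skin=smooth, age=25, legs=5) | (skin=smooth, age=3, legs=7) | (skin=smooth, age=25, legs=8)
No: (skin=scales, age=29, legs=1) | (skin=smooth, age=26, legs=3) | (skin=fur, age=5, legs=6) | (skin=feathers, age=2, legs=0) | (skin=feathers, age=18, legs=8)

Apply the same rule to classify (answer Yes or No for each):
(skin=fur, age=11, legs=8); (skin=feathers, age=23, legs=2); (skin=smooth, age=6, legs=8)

No, No, Yes

Rule: skin is smooth AND legs ≥ 5. This holds for each 'Yes' example and fails for each 'No' one.
(skin=fur, age=11, legs=8) — skin is fur, legs = 8, hence No. (skin=feathers, age=23, legs=2) — skin is feathers, legs = 2, hence No. (skin=smooth, age=6, legs=8) — skin is smooth, legs = 8, hence Yes.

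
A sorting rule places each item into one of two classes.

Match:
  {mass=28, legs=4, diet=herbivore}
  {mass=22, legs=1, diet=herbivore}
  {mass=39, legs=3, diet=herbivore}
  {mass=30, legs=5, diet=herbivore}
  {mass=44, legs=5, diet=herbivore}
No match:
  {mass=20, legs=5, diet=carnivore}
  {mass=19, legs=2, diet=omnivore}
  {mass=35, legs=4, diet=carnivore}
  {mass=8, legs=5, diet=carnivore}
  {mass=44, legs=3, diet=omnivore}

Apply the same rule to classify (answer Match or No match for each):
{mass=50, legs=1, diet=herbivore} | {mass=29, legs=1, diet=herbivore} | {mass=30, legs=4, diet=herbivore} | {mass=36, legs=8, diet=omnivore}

The classifier is using: diet is herbivore.

Match, Match, Match, No match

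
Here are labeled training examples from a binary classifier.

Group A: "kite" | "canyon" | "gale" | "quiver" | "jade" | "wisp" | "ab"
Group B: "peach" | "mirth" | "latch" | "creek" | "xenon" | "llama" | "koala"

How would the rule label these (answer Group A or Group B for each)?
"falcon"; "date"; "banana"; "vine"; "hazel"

The classifier is using: even length.
"falcon": length 6 — satisfies this, so Group A.
"date": length 4 — satisfies this, so Group A.
"banana": length 6 — satisfies this, so Group A.
"vine": length 4 — satisfies this, so Group A.
"hazel": length 5 — does not satisfy this, so Group B.

Group A, Group A, Group A, Group A, Group B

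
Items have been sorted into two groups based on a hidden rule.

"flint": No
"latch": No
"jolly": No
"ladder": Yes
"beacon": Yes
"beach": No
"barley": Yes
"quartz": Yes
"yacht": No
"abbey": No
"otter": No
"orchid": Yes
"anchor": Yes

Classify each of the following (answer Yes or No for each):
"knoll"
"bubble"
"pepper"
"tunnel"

No, Yes, Yes, Yes

The rule appears to be: even length.
"knoll": No (length 5).
"bubble": Yes (length 6).
"pepper": Yes (length 6).
"tunnel": Yes (length 6).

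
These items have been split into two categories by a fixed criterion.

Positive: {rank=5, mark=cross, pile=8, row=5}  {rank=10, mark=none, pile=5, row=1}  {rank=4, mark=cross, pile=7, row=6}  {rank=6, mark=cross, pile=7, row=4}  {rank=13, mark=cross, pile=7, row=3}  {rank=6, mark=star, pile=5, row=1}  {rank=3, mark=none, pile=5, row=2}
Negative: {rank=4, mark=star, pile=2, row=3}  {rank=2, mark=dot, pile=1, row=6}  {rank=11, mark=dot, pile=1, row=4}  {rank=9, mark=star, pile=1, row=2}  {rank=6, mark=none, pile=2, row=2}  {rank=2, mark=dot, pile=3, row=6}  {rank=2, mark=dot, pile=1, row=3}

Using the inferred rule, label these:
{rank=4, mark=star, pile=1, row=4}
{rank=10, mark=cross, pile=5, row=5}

The simplest hypothesis consistent with all the labels is: pile ≥ 5.

Negative, Positive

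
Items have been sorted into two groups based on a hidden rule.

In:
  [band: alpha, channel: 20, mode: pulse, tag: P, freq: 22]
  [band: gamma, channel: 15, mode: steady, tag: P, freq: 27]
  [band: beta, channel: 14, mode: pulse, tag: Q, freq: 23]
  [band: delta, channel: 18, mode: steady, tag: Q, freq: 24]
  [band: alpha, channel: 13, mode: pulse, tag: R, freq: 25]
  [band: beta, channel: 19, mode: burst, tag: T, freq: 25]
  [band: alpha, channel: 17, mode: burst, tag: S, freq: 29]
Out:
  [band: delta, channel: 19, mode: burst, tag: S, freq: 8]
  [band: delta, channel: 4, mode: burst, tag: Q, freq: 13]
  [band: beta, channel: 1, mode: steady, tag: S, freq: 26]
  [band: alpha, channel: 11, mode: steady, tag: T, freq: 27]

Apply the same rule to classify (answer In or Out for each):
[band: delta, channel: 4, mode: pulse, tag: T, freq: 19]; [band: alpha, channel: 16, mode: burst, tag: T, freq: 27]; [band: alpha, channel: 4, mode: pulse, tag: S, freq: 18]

Out, In, Out

The classifier is using: channel ≥ 13 AND freq ≥ 13.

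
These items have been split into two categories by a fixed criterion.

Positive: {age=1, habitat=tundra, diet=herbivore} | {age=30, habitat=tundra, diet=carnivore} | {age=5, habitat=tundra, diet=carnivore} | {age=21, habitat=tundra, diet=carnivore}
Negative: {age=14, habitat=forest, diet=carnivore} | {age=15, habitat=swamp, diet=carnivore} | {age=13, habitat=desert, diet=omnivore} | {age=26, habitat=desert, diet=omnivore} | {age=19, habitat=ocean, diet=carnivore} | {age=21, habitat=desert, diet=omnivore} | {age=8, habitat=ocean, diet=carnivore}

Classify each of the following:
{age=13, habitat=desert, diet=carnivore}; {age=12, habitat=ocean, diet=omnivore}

Negative, Negative

Looking at the examples, the only property every 'Positive' case has and every 'Negative' case lacks is: habitat is tundra.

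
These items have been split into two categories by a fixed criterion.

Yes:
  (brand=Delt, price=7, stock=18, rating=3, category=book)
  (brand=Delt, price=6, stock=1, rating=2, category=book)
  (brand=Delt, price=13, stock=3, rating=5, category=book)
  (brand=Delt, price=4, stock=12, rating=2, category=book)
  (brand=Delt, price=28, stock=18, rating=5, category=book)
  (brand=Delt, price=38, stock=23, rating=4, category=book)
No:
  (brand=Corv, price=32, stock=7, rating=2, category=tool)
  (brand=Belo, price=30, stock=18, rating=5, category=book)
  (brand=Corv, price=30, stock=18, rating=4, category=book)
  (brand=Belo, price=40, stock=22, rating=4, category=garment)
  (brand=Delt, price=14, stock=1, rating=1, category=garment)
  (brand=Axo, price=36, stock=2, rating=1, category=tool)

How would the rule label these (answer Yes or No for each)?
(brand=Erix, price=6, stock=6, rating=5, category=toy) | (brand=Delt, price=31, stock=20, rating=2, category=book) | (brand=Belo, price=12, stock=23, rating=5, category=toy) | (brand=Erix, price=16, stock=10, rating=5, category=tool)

A rule that fits every label: brand is Delt AND category is book — true of each 'Yes' example, false of each 'No' one.
No: (brand=Erix, price=6, stock=6, rating=5, category=toy), since brand is Erix, category is toy. Yes: (brand=Delt, price=31, stock=20, rating=2, category=book), since brand is Delt, category is book. No: (brand=Belo, price=12, stock=23, rating=5, category=toy), since brand is Belo, category is toy. No: (brand=Erix, price=16, stock=10, rating=5, category=tool), since brand is Erix, category is tool.

No, Yes, No, No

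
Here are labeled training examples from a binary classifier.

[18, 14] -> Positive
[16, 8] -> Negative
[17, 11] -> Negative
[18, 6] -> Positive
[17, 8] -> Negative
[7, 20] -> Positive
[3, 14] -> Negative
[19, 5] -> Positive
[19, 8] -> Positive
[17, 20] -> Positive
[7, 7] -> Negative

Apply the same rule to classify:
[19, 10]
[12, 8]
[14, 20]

Positive, Negative, Positive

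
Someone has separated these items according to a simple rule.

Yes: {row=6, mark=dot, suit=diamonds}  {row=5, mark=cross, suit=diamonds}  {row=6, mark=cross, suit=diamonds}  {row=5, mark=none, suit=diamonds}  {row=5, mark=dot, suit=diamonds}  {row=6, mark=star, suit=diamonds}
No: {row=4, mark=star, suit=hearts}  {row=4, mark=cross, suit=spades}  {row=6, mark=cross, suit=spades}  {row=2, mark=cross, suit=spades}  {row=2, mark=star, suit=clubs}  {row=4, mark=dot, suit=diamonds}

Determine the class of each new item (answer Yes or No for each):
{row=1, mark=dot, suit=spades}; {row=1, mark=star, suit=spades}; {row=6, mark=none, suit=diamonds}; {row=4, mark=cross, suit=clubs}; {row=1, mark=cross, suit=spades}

The common property of the 'Yes' items is: suit is diamonds AND row ≥ 5. No 'No' item has it.

No, No, Yes, No, No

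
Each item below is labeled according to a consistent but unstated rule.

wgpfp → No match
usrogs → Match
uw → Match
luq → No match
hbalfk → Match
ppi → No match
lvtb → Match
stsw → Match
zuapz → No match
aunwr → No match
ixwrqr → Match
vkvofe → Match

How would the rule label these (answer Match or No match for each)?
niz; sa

No match, Match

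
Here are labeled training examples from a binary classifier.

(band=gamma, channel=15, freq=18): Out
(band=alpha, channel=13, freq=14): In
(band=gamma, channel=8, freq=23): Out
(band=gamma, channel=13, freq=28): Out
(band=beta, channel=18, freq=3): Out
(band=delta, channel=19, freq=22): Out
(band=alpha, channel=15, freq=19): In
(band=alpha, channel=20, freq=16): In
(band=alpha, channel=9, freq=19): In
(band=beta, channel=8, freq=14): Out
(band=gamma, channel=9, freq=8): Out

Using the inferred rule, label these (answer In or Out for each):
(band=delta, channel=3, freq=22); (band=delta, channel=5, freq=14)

Out, Out

Rule: band is alpha. This holds for each 'In' example and fails for each 'Out' one.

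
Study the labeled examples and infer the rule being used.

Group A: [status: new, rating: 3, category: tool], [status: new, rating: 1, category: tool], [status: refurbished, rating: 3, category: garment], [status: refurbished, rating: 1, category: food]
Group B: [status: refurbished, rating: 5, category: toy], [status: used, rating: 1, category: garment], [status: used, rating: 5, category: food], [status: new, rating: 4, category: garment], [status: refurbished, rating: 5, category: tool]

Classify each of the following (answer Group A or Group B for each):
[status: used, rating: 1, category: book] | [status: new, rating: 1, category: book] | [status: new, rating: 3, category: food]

Group B, Group A, Group A

The distinguishing property — status is not used AND rating ≤ 3 — holds for all the 'Group A' cases and none of the 'Group B' cases.
[status: used, rating: 1, category: book]: status is used, rating = 1 — does not fit, so Group B.
[status: new, rating: 1, category: book]: status is new, rating = 1 — matches, so Group A.
[status: new, rating: 3, category: food]: status is new, rating = 3 — matches, so Group A.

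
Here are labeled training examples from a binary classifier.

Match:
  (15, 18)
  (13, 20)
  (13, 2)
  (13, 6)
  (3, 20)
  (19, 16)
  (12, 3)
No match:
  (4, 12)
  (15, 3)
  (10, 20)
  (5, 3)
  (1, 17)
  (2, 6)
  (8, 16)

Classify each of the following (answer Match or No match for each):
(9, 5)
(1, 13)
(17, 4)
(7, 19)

No match, No match, Match, No match

One predicate separates the groups cleanly: sum is odd.
(9, 5): No match (9+5 = 14).
(1, 13): No match (1+13 = 14).
(17, 4): Match (17+4 = 21).
(7, 19): No match (7+19 = 26).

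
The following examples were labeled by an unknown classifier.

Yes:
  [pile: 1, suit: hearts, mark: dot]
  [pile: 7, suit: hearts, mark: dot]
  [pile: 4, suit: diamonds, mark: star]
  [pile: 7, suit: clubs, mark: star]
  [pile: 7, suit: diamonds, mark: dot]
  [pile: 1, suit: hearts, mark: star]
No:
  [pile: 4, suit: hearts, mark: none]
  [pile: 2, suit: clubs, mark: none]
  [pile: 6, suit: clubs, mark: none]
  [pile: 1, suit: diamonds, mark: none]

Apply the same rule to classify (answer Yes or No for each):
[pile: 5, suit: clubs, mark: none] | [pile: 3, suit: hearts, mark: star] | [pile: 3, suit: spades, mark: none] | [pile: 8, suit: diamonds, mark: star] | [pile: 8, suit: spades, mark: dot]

All 'Yes' examples share one property — mark is not none — and every 'No' example lacks it.
[pile: 5, suit: clubs, mark: none] → mark is none → No.
[pile: 3, suit: hearts, mark: star] → mark is star → Yes.
[pile: 3, suit: spades, mark: none] → mark is none → No.
[pile: 8, suit: diamonds, mark: star] → mark is star → Yes.
[pile: 8, suit: spades, mark: dot] → mark is dot → Yes.

No, Yes, No, Yes, Yes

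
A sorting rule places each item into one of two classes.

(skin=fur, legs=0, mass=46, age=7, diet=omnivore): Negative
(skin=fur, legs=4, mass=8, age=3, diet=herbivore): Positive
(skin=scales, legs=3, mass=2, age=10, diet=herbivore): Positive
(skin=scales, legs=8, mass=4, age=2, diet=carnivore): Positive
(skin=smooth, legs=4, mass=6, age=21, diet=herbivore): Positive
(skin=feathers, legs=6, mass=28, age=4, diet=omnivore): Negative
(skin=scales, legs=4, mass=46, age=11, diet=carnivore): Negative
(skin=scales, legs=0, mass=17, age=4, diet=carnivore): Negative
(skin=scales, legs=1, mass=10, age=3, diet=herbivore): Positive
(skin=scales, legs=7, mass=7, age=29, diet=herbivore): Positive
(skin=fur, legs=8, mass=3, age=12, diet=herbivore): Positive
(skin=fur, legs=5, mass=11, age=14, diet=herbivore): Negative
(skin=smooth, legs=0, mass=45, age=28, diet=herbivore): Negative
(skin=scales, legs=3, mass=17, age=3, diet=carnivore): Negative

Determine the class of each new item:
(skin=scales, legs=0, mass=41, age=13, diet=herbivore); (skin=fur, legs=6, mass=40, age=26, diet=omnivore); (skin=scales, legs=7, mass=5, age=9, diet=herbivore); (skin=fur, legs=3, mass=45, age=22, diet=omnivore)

Negative, Negative, Positive, Negative

All 'Positive' examples share one property — mass ≤ 10 — and every 'Negative' example lacks it.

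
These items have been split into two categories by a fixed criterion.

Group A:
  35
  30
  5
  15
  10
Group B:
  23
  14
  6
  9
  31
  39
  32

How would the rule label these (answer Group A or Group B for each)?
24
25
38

Group B, Group A, Group B

The distinguishing property — multiple of 5 — holds for all the 'Group A' cases and none of the 'Group B' cases.
24: Group B (24 = 5·4 + 4). 25: Group A (25 = 5·5). 38: Group B (38 = 5·7 + 3).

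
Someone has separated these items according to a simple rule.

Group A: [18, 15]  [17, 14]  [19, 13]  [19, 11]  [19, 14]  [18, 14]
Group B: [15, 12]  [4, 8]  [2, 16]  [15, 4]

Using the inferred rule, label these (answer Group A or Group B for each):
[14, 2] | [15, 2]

Group B, Group B

The pattern is that an item is 'Group A' exactly when: sum ≥ 30.
[14, 2]: 14+2 = 16, does not pass → Group B.
[15, 2]: 15+2 = 17, does not pass → Group B.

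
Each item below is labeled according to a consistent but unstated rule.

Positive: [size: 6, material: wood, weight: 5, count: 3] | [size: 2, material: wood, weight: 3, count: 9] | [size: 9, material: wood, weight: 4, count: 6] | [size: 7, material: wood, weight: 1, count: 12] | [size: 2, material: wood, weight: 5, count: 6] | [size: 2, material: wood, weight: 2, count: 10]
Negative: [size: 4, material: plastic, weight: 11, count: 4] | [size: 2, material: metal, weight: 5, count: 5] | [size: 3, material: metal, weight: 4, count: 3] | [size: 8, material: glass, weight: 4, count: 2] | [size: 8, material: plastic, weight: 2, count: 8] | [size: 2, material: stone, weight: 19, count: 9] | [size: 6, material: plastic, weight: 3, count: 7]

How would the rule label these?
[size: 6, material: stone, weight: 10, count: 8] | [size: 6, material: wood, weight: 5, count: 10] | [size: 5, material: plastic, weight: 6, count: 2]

Negative, Positive, Negative

Looking at the examples, the only property every 'Positive' case has and every 'Negative' case lacks is: material is wood.
Negative: [size: 6, material: stone, weight: 10, count: 8], since material is stone.
Positive: [size: 6, material: wood, weight: 5, count: 10], since material is wood.
Negative: [size: 5, material: plastic, weight: 6, count: 2], since material is plastic.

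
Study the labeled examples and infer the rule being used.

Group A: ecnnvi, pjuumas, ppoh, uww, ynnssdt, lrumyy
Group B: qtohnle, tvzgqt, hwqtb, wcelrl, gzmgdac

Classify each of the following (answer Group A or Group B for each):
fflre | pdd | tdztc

Group A, Group A, Group B

The pattern is that an item is 'Group A' exactly when: has a double letter.
fflre — 'ff' doubled, hence Group A. pdd — 'dd' doubled, hence Group A. tdztc — no doubled letter, hence Group B.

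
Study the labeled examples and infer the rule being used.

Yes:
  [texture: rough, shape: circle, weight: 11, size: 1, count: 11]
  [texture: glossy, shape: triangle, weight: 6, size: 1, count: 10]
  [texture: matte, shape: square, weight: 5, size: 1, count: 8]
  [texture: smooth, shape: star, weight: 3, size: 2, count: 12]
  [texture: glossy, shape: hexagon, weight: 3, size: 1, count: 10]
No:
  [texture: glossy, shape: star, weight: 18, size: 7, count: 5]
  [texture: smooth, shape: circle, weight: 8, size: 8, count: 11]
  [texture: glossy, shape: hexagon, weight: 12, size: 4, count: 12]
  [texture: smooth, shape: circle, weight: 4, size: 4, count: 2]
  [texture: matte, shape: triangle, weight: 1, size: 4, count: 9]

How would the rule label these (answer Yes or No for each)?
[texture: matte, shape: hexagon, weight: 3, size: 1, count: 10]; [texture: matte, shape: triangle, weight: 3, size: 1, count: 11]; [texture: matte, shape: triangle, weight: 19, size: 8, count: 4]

Yes, Yes, No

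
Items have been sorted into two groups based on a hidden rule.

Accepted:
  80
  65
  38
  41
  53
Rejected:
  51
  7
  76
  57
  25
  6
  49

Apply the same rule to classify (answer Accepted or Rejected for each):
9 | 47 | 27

Rejected, Accepted, Rejected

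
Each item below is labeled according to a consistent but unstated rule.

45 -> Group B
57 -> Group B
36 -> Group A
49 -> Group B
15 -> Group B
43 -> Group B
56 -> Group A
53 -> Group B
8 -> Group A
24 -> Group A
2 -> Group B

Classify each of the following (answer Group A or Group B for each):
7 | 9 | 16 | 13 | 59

The pattern is that an item is 'Group A' exactly when: multiple of 4.
Group B: 7, since 7 = 4·1 + 3.
Group B: 9, since 9 = 4·2 + 1.
Group A: 16, since 16 = 4·4.
Group B: 13, since 13 = 4·3 + 1.
Group B: 59, since 59 = 4·14 + 3.

Group B, Group B, Group A, Group B, Group B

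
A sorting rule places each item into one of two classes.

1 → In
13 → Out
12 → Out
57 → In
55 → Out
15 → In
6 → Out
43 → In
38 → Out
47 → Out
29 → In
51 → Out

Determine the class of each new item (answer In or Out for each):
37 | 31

Out, Out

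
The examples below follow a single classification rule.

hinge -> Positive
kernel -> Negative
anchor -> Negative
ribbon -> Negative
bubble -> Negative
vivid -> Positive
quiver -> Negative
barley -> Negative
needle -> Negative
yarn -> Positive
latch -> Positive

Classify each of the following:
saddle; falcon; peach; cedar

A rule that fits every label: length ≤ 5 — true of each 'Positive' example, false of each 'Negative' one.

Negative, Negative, Positive, Positive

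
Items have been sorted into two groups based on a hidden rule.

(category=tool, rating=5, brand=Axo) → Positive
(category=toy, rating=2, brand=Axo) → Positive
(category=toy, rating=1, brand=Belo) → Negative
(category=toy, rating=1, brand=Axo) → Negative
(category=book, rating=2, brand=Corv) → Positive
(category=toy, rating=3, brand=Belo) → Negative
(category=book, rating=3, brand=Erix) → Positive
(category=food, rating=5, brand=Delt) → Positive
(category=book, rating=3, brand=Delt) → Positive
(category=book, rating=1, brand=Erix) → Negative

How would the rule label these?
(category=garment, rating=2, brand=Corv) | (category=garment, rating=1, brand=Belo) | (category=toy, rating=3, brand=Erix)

Rule: brand is not Belo AND rating ≥ 2. This holds for each 'Positive' example and fails for each 'Negative' one.

Positive, Negative, Positive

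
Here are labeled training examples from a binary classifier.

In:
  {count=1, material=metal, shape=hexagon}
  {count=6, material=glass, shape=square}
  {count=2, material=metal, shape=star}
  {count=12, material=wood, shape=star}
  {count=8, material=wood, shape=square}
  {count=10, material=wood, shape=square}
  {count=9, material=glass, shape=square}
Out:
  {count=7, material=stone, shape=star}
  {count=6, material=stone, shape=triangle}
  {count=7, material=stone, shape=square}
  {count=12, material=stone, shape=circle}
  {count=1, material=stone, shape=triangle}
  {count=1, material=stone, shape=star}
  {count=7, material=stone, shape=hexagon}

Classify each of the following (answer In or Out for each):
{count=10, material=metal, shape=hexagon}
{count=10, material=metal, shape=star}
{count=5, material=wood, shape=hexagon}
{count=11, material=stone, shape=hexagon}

Every 'In' example satisfies: material is not stone. None of the 'Out' examples do.
{count=10, material=metal, shape=hexagon} — material is metal, hence In.
{count=10, material=metal, shape=star} — material is metal, hence In.
{count=5, material=wood, shape=hexagon} — material is wood, hence In.
{count=11, material=stone, shape=hexagon} — material is stone, hence Out.

In, In, In, Out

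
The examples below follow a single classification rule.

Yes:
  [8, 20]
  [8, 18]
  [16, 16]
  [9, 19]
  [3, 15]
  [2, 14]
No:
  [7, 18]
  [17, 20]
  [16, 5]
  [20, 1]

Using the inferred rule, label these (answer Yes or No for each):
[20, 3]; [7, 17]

No, Yes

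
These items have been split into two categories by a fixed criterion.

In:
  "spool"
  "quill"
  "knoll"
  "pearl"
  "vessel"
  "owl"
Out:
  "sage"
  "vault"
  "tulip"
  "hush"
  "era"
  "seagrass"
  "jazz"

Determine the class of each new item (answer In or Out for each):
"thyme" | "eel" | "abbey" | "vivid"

Comparing the two groups points to one rule — ends with 'l'.
"thyme": ends with 'e' — doesn't qualify, so Out.
"eel": ends with 'l' — passes, so In.
"abbey": ends with 'y' — doesn't qualify, so Out.
"vivid": ends with 'd' — doesn't qualify, so Out.

Out, In, Out, Out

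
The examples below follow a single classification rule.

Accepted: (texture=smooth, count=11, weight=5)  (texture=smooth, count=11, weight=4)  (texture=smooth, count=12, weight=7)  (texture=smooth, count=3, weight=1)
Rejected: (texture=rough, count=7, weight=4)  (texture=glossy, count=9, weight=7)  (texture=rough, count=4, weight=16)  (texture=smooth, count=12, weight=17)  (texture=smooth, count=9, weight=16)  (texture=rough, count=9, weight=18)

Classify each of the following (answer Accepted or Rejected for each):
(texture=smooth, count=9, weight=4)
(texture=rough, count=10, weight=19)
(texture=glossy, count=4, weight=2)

Accepted, Rejected, Rejected

A rule that fits every label: texture is smooth AND weight ≤ 7 — true of each 'Accepted' example, false of each 'Rejected' one.
(texture=smooth, count=9, weight=4): texture is smooth, weight = 4, qualifies → Accepted.
(texture=rough, count=10, weight=19): texture is rough, weight = 19, fails this test → Rejected.
(texture=glossy, count=4, weight=2): texture is glossy, weight = 2, fails this test → Rejected.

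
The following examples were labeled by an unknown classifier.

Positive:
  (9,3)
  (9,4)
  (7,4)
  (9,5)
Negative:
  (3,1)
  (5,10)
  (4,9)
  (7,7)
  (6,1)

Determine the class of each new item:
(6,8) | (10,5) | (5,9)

Negative, Positive, Negative

All 'Positive' examples share one property — first > second AND sum ≥ 11 — and every 'Negative' example lacks it.
(6,8): 6 < 8, 6+8 = 14 — doesn't match, so Negative. (10,5): 10 > 5, 10+5 = 15 — fits, so Positive. (5,9): 5 < 9, 5+9 = 14 — doesn't match, so Negative.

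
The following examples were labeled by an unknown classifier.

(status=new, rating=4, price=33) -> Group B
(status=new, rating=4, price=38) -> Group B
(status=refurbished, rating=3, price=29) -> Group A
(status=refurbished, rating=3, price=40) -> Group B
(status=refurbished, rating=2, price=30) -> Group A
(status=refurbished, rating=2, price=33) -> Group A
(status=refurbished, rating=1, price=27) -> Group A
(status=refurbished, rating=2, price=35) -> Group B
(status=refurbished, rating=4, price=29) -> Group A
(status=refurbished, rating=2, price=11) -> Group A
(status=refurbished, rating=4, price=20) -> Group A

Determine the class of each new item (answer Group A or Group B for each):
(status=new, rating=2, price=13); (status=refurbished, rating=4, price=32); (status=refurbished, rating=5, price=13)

The classifier is using: status is refurbished AND price ≤ 33.

Group B, Group A, Group A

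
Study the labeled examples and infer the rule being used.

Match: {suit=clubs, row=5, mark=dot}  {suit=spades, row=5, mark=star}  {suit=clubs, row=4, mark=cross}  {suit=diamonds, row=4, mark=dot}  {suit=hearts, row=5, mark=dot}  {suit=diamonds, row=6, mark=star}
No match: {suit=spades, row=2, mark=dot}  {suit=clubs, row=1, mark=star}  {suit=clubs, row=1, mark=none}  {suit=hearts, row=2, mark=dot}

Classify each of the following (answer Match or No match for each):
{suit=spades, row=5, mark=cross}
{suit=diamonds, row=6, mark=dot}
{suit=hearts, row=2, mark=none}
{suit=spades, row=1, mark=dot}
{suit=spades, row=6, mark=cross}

Every 'Match' example satisfies: row ≥ 4. None of the 'No match' examples do.
{suit=spades, row=5, mark=cross}: row = 5, passes → Match.
{suit=diamonds, row=6, mark=dot}: row = 6, passes → Match.
{suit=hearts, row=2, mark=none}: row = 2, fails this test → No match.
{suit=spades, row=1, mark=dot}: row = 1, fails this test → No match.
{suit=spades, row=6, mark=cross}: row = 6, passes → Match.

Match, Match, No match, No match, Match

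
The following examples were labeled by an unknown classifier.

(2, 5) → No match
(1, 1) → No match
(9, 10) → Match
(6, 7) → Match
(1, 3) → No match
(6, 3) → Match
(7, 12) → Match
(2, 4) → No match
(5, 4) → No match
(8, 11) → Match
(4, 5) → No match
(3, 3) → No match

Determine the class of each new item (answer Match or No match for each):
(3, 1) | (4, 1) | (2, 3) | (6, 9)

No match, No match, No match, Match

The pattern is that an item is 'Match' exactly when: first ≥ 6.
No match: (3, 1), since first 3. No match: (4, 1), since first 4. No match: (2, 3), since first 2. Match: (6, 9), since first 6.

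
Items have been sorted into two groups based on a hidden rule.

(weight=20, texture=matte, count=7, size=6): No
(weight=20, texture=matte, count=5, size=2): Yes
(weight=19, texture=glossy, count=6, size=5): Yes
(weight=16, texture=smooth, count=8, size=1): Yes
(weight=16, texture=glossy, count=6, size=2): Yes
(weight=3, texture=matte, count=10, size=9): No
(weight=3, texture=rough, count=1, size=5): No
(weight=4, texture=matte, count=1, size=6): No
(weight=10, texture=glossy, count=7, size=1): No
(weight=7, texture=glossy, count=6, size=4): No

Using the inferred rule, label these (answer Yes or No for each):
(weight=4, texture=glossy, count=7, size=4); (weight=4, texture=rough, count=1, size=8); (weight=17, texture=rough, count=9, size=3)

No, No, Yes

The pattern is that an item is 'Yes' exactly when: weight ≥ 16 AND size ≤ 5.
(weight=4, texture=glossy, count=7, size=4) — weight = 4, size = 4, hence No.
(weight=4, texture=rough, count=1, size=8) — weight = 4, size = 8, hence No.
(weight=17, texture=rough, count=9, size=3) — weight = 17, size = 3, hence Yes.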